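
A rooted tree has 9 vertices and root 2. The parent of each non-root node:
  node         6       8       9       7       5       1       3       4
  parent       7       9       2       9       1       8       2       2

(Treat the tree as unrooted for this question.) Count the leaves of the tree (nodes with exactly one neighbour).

Degree-1 nodes: 3, 4, 5, 6 — 4 of them.

4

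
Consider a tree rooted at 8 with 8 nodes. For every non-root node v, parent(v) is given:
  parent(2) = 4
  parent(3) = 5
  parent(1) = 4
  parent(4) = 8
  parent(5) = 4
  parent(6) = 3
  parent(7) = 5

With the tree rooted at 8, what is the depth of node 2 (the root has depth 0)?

2

Path from 8 to 2: 8 – 4 – 2, which has 2 edges.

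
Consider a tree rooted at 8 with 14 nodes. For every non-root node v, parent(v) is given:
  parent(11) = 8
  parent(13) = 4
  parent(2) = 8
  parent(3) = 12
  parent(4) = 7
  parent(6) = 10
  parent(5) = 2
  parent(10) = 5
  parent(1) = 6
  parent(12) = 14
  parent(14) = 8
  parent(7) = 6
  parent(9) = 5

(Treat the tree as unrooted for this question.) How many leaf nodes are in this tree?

The leaves are 1, 3, 9, 11, 13.
That is 5 leaves.

5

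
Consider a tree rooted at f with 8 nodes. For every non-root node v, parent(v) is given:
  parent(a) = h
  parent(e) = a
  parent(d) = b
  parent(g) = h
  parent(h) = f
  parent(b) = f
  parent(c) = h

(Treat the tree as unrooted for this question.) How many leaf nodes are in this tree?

4

Degree-1 nodes: c, d, e, g — 4 of them.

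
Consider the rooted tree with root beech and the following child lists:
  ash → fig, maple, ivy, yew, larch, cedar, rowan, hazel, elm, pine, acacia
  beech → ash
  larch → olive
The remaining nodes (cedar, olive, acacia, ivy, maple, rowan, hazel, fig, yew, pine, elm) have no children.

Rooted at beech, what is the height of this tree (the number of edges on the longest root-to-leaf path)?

3

olive sits deepest: beech – ash – larch – olive — 3 edges from the root.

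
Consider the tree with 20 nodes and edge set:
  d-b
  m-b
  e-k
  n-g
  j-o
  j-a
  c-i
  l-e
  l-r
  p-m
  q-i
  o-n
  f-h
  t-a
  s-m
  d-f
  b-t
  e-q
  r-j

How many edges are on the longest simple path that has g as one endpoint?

9

Distances from g peak at 9, attained at h (c also at distance 9).
g–n–o–j–a–t–b–d–f–h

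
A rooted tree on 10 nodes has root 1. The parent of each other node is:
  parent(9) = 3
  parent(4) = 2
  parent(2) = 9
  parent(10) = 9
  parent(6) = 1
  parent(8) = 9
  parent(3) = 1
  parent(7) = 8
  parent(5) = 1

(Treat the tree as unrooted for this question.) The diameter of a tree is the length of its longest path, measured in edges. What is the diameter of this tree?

BFS from 5 reaches 7 last, at distance 5; BFS from 7 confirms no node is farther.
Path: 5–1–3–9–8–7.

5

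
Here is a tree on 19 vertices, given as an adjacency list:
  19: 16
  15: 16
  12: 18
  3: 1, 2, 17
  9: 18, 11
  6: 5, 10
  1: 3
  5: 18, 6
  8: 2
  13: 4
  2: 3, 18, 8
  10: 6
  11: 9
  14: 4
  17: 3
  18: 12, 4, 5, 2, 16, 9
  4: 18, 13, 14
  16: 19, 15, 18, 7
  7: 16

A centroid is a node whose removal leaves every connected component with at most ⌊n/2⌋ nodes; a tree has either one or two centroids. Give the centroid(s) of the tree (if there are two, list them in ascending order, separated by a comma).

Delete 18: the remaining components have sizes 5, 4, 3, 3, 2, 1. Max 5 ≤ 9, so 18 is a centroid.
Every other node leaves some component of size > 9, so the centroid is unique.

18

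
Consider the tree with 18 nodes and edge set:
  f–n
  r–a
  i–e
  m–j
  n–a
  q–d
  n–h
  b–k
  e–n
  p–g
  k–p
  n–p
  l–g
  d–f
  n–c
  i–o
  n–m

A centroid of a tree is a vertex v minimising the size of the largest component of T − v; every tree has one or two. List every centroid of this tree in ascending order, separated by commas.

n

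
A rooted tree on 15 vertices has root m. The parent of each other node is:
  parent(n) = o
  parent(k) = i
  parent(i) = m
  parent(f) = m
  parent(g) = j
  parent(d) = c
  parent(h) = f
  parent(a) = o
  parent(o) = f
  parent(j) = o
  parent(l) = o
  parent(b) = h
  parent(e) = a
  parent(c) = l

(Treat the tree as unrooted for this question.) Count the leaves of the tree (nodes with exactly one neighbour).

The leaves are b, d, e, g, k, n.
That is 6 leaves.

6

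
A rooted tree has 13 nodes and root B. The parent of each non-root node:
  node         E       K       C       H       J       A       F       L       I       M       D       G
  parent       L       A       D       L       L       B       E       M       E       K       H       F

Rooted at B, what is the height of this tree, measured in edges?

7

The longest root-to-leaf path is B → A → K → M → L → H → D → C (7 edges).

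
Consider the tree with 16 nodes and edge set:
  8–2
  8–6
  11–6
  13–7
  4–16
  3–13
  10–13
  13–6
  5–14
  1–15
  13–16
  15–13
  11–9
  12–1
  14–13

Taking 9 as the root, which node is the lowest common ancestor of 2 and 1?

6

Ancestors of 2 (toward the root): 2, 8, 6, 11, 9.
Ancestors of 1: 1, 15, 13, 6, 11, 9.
The deepest node appearing in both lists is 6.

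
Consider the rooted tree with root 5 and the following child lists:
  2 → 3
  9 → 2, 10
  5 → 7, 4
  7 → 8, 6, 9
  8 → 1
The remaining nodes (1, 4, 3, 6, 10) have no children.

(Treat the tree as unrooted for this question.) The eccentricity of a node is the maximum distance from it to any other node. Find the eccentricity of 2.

The node farthest from 2 is 1 (4 also at distance 4), via 2 – 9 – 7 – 8 – 1 — 4 edges.

4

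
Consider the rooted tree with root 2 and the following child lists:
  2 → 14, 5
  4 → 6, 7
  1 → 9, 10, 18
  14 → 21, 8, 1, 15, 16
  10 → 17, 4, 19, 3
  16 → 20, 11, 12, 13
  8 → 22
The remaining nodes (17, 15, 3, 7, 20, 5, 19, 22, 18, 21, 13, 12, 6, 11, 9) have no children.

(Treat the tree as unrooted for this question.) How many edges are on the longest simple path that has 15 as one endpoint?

5

The node farthest from 15 is 7 (6 also at distance 5), via 15–14–1–10–4–7 — 5 edges.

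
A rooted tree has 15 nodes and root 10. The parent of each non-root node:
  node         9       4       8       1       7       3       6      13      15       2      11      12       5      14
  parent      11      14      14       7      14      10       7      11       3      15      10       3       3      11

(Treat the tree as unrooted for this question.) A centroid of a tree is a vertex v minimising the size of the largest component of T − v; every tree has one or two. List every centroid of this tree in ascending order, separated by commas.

11

Delete 11: the remaining components have sizes 6, 6, 1, 1. Max 6 ≤ 7, so 11 is a centroid.
No neighbour of 11 does as well, so 11 is the unique centroid.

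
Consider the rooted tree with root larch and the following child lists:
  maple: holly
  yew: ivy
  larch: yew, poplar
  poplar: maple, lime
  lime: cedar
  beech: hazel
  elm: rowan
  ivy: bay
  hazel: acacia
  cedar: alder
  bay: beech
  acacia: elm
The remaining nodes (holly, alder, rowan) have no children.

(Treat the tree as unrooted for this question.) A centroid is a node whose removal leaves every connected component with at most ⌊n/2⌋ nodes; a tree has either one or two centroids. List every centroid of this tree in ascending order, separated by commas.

yew

If yew is removed the pieces have sizes 7, 7, all ≤ ⌊15/2⌋ = 7.
No neighbour of yew does as well, so yew is the unique centroid.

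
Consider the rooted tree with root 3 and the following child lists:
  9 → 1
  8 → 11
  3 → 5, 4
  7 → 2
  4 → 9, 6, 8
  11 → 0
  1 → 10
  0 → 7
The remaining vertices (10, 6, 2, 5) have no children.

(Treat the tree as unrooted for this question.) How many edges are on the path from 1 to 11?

The path is 1–9–4–8–11, which has 4 edges.

4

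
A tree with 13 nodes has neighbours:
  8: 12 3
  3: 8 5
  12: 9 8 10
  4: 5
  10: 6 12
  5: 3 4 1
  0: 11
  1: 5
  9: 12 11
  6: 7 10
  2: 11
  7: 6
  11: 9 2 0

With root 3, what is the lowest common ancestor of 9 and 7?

12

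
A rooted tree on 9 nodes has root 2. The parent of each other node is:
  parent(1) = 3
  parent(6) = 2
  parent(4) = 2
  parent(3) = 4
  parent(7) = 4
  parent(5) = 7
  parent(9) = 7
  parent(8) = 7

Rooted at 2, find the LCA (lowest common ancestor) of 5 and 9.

7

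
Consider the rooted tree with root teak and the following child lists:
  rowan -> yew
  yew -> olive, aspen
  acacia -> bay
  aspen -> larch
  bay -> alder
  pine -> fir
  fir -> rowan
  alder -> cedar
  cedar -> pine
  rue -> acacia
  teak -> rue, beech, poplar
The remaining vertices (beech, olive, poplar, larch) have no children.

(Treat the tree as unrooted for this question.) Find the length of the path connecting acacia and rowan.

The path is acacia - bay - alder - cedar - pine - fir - rowan, which has 6 edges.

6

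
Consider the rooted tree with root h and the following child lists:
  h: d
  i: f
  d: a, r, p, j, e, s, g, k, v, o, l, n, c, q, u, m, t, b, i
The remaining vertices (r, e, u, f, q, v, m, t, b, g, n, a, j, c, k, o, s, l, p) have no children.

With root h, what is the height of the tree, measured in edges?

3

f sits deepest: h-d-i-f — 3 edges from the root.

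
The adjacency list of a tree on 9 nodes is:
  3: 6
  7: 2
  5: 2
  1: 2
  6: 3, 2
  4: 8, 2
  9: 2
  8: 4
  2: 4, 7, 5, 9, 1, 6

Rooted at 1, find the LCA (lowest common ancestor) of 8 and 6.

Path 8→root: 8 4 2 1; path 6→root: 6 2 1.
First common node: 2.

2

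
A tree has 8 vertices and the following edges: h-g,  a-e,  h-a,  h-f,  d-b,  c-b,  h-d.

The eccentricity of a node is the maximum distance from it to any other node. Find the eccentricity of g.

A farthest node from g is c.
The path g–h–d–b–c has 4 edges.

4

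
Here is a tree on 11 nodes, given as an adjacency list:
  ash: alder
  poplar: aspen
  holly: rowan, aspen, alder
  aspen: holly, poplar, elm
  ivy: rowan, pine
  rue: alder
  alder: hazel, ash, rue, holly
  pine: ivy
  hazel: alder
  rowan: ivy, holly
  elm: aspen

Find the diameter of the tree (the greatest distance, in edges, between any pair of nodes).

5

BFS from pine reaches poplar last, at distance 5; BFS from poplar confirms no node is farther.
Path: pine–ivy–rowan–holly–aspen–poplar.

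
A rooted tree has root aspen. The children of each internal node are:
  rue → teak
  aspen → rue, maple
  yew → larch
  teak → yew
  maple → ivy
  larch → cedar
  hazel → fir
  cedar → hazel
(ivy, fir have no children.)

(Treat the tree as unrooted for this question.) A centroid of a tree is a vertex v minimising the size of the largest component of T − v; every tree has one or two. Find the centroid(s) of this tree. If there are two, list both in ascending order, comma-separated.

Removing yew splits the tree into components of sizes 5, 4; the largest is 5 ≤ ⌊10/2⌋ = 5.
Its neighbour teak also leaves a largest component of size 5, so both are centroids.

teak, yew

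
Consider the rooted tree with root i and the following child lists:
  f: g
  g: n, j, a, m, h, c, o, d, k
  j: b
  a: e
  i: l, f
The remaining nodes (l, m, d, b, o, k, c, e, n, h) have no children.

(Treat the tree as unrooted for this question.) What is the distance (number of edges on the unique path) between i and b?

4

The path is i – f – g – j – b, which has 4 edges.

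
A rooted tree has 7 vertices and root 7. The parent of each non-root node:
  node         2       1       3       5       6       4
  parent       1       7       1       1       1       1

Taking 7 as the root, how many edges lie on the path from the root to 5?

Climbing from 5 to the root: 5 → 1 → 7. That's 2 steps.

2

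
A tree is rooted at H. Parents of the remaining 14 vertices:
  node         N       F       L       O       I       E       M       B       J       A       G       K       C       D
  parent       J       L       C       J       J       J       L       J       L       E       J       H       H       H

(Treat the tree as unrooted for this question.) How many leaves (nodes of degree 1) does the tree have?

Degree-1 nodes: A, B, D, F, G, I, K, M, N, O — 10 of them.

10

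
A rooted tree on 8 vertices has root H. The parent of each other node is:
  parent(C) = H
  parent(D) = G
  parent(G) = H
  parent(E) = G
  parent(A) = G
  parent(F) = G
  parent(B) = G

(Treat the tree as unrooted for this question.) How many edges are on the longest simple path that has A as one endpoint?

3

Distances from A peak at 3, attained at C.
A–G–H–C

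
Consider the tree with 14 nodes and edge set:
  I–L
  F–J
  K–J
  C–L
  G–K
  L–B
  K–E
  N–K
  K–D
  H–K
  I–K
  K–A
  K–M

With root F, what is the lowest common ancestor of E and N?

E's ancestor chain is E, K, J, F and N's is N, K, J, F; they first meet at K.

K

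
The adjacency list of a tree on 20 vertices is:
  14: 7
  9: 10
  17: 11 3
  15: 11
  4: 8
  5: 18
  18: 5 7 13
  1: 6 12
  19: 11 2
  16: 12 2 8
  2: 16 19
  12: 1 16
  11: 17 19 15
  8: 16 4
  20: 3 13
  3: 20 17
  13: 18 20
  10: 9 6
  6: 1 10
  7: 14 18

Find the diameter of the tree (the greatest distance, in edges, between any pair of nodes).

Starting from 9, a farthest node is 14 at distance 15.
One longest path: 9-10-6-1-12-16-2-19-11-17-3-20-13-18-7-14.
So the diameter is 15.

15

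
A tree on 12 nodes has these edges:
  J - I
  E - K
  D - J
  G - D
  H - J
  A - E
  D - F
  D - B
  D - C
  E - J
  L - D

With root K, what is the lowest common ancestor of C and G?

C's ancestor chain is C, D, J, E, K and G's is G, D, J, E, K; they first meet at D.

D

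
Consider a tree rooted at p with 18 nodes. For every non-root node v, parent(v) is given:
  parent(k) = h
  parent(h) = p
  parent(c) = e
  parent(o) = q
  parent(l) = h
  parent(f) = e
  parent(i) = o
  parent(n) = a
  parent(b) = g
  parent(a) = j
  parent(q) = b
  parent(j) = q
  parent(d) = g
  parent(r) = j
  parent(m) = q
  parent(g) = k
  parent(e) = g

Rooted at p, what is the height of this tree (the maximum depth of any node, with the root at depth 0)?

8

The longest root-to-leaf path is p–h–k–g–b–q–j–a–n (8 edges).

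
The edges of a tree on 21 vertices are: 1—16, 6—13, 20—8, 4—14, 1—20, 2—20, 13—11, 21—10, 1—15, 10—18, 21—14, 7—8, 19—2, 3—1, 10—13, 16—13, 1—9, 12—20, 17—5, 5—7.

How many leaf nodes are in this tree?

Degree-1 nodes: 3, 4, 6, 9, 11, 12, 15, 17, 18, 19 — 10 of them.

10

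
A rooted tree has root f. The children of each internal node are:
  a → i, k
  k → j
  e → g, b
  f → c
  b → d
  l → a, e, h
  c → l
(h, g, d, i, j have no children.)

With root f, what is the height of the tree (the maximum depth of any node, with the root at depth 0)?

5

A deepest node is j, reached by f – c – l – a – k – j.
That path has 5 edges, so the height is 5.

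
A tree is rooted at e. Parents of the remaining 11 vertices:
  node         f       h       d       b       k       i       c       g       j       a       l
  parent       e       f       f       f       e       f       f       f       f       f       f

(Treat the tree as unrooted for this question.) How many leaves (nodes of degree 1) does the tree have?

10

Exactly 10 nodes have a single neighbour: a, b, c, d, g, h, i, j, k, l.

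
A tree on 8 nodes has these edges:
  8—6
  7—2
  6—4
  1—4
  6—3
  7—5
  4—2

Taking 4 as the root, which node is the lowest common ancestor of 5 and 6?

4

5's ancestor chain is 5, 7, 2, 4 and 6's is 6, 4; they first meet at 4.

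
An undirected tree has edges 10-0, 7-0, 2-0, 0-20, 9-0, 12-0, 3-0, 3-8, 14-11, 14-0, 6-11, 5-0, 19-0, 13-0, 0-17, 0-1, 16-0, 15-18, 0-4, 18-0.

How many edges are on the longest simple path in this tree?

BFS from 6 reaches 15 last, at distance 5; BFS from 15 confirms no node is farther.
Path: 6–11–14–0–18–15.

5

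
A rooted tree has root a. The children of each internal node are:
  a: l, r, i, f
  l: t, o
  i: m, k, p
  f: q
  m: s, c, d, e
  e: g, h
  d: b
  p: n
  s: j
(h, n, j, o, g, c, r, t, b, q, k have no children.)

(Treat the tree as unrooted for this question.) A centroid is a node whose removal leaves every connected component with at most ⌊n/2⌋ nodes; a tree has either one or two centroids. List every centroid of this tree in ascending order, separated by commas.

Removing i splits the tree into components of sizes 9, 7, 2, 1; the largest is 9 ≤ ⌊20/2⌋ = 10.
Every other node leaves some component of size > 10, so the centroid is unique.

i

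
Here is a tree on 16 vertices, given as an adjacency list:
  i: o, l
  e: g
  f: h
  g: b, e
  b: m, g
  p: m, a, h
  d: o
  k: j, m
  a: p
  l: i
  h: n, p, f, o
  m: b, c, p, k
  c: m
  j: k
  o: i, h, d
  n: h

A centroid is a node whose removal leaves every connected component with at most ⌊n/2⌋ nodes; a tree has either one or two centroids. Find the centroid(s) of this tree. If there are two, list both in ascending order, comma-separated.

If p is removed the pieces have sizes 7, 7, 1, all ≤ ⌊16/2⌋ = 8.
Every other node leaves some component of size > 8, so the centroid is unique.

p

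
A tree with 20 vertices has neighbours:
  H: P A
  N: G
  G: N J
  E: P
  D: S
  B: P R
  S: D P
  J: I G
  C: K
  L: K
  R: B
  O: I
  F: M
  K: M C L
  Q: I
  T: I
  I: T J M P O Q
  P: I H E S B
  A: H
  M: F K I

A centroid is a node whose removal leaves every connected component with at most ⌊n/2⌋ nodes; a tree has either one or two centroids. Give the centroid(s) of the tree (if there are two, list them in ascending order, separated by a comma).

I

Removing I splits the tree into components of sizes 8, 5, 3, 1, 1, 1; the largest is 8 ≤ ⌊20/2⌋ = 10.
No neighbour of I does as well, so I is the unique centroid.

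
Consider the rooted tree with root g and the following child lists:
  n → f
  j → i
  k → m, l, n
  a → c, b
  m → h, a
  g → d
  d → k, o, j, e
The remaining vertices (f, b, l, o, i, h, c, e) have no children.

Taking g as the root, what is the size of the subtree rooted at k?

k's subtree: {k, m, n, l, h, a, f, b, c}, size 9.

9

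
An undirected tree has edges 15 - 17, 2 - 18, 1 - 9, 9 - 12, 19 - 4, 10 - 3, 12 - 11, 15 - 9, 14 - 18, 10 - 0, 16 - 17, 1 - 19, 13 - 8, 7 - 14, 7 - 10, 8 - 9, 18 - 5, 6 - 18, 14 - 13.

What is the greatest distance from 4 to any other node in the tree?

9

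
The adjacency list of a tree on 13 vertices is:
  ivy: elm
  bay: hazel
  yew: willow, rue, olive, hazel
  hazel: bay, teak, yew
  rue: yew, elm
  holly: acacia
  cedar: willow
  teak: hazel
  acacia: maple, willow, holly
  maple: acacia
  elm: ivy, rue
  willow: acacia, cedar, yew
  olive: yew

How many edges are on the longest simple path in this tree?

6

Starting from holly, a farthest node is ivy at distance 6.
One longest path: holly - acacia - willow - yew - rue - elm - ivy.
So the diameter is 6.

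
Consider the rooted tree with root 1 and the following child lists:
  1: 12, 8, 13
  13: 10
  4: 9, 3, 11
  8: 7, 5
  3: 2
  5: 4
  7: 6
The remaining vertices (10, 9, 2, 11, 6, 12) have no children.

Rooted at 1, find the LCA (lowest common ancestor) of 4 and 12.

4's ancestor chain is 4, 5, 8, 1 and 12's is 12, 1; they first meet at 1.

1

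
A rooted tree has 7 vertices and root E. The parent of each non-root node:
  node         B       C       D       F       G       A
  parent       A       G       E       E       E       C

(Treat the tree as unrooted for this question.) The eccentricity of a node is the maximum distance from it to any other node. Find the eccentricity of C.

Distances from C peak at 3, attained at D (F also at distance 3).
C–G–E–D

3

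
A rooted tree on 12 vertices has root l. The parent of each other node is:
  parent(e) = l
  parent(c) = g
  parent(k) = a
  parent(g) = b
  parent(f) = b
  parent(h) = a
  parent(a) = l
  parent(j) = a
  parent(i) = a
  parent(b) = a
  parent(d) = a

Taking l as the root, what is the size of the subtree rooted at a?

10

a's subtree: {a, k, j, b, d, i, h, g, f, c}, size 10.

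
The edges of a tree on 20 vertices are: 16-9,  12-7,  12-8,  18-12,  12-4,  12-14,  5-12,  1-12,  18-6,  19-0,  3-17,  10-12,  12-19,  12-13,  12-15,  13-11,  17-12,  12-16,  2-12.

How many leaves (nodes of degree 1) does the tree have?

The leaves are 0, 1, 2, 3, 4, 5, 6, 7, 8, 9, 10, 11, 14, 15.
That is 14 leaves.

14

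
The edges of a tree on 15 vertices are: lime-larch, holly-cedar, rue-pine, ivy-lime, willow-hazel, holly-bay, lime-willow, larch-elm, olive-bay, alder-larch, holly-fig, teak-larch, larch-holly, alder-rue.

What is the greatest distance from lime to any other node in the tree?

Distances from lime peak at 4, attained at olive (pine also at distance 4).
lime – larch – holly – bay – olive

4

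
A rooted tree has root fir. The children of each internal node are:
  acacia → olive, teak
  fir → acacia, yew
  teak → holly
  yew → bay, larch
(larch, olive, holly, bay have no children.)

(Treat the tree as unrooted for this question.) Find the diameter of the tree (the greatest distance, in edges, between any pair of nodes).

5

A longest path is larch – yew – fir – acacia – teak – holly, with 5 edges.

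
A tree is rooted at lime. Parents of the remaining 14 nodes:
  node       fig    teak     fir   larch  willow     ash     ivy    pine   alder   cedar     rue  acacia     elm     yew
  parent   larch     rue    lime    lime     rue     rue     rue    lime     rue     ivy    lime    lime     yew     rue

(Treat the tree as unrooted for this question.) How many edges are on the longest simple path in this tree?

5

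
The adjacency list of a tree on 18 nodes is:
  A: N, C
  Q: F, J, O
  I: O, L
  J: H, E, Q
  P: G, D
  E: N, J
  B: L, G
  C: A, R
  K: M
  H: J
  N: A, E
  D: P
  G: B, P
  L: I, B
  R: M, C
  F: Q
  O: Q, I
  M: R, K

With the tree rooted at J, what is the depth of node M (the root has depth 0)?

J – E – N – A – C – R – M — 6 edges.

6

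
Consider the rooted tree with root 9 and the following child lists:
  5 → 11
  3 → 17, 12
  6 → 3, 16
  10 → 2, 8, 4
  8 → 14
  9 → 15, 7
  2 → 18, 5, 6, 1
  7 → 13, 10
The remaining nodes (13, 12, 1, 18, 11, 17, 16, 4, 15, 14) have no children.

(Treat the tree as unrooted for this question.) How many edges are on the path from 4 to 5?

4 – 10 – 2 – 5: 3 edges.

3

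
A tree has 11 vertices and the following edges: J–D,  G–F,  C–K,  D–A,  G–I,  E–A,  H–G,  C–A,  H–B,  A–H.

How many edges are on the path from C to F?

4

C – A – H – G – F: 4 edges.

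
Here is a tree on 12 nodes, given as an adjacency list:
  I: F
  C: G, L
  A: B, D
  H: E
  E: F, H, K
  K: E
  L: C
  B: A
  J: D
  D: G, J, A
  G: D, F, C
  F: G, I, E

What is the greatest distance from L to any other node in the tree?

5

Distances from L peak at 5, attained at K (H, B also at distance 5).
L-C-G-F-E-K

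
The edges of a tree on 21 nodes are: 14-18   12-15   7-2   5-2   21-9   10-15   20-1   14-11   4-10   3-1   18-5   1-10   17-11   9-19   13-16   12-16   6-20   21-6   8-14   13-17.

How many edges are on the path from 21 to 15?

5

The path is 21–6–20–1–10–15, which has 5 edges.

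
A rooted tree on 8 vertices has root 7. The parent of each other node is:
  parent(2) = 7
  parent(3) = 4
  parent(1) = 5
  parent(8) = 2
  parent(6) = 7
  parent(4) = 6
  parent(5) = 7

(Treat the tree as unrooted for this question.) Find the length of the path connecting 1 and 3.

5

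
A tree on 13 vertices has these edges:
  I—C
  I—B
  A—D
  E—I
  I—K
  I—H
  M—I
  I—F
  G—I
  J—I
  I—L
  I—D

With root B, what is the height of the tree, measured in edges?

The longest root-to-leaf path is B → I → D → A (3 edges).

3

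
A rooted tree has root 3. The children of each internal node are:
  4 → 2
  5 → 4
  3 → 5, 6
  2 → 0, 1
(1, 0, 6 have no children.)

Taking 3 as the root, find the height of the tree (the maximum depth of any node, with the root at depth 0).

The longest root-to-leaf path is 3–5–4–2–0 (4 edges).

4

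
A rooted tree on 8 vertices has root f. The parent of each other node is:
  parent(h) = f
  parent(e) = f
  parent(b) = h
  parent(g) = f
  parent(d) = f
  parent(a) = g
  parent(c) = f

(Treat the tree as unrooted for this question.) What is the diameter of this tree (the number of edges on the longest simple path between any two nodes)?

4

BFS from b reaches a last, at distance 4; BFS from a confirms no node is farther.
Path: b - h - f - g - a.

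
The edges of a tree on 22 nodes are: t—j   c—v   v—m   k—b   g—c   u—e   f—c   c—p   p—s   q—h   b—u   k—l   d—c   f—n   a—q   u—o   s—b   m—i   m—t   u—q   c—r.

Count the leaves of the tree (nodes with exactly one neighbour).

11

The leaves are a, d, e, g, h, i, j, l, n, o, r.
That is 11 leaves.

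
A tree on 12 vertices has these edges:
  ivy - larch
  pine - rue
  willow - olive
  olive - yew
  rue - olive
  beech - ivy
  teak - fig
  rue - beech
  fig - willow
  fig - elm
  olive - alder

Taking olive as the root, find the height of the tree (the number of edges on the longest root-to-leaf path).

A deepest node is larch, reached by olive – rue – beech – ivy – larch.
That path has 4 edges, so the height is 4.

4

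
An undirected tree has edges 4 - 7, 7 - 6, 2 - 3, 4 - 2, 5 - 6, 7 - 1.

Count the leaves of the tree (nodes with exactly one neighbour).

Exactly 3 nodes have a single neighbour: 1, 3, 5.

3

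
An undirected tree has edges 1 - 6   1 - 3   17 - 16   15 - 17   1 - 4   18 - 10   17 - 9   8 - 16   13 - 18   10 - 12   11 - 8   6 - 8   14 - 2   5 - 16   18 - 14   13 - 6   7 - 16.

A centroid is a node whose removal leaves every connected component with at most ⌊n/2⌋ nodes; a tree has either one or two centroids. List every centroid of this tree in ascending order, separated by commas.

6

Delete 6: the remaining components have sizes 8, 6, 3. Max 8 ≤ 9, so 6 is a centroid.
Every other node leaves some component of size > 9, so the centroid is unique.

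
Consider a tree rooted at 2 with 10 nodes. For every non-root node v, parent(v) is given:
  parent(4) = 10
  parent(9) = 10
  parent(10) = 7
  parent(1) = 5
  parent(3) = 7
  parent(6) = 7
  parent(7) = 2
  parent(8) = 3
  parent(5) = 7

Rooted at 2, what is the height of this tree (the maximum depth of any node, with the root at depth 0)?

3

A deepest node is 4, reached by 2-7-10-4.
That path has 3 edges, so the height is 3.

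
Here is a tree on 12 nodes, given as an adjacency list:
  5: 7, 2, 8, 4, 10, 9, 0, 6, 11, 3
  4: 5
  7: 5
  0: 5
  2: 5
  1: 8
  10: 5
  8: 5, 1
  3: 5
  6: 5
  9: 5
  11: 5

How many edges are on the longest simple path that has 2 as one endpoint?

3

The node farthest from 2 is 1, via 2 – 5 – 8 – 1 — 3 edges.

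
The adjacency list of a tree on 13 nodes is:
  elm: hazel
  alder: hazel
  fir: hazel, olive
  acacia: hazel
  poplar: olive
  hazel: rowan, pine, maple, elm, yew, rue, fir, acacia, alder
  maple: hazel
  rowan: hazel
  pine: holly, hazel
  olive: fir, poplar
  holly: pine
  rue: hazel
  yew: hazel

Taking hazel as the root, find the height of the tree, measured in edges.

3

poplar sits deepest: hazel-fir-olive-poplar — 3 edges from the root.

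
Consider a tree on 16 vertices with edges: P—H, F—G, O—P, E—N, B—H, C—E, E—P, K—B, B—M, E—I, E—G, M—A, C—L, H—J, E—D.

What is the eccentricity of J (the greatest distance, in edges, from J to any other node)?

5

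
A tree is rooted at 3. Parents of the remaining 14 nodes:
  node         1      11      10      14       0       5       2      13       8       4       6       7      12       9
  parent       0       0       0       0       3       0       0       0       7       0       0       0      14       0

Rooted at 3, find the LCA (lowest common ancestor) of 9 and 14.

0

Path 9→root: 9 0 3; path 14→root: 14 0 3.
First common node: 0.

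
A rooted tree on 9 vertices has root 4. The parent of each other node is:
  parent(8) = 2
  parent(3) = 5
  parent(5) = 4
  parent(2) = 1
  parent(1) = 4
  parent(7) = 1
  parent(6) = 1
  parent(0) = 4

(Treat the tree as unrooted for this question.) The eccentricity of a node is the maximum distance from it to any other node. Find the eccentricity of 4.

3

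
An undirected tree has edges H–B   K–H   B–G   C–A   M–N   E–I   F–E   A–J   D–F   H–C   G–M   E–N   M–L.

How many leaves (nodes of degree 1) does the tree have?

Degree-1 nodes: D, I, J, K, L — 5 of them.

5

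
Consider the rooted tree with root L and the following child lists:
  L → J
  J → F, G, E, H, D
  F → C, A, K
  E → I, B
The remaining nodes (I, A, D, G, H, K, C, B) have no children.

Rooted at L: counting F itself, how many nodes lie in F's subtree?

4

The subtree rooted at F contains: F, C, A, K — 4 nodes.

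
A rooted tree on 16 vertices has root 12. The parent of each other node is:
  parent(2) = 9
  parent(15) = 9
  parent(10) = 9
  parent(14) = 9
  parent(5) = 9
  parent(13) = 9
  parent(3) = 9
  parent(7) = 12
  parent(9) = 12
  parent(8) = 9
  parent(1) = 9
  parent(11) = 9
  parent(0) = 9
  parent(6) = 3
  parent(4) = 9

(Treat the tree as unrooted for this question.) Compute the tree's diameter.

Starting from 6, a farthest node is 7 at distance 4.
One longest path: 6 - 3 - 9 - 12 - 7.
So the diameter is 4.

4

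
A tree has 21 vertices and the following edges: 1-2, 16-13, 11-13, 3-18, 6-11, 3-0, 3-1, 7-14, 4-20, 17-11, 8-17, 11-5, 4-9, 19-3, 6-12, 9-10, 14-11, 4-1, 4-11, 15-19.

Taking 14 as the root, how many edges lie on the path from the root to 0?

5

Path from 14 to 0: 14–11–4–1–3–0, which has 5 edges.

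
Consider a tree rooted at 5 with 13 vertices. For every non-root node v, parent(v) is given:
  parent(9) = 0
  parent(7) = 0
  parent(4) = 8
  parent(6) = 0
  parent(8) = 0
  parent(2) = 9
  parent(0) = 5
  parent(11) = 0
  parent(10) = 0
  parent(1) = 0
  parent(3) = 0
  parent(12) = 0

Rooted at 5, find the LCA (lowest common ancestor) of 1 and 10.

Path 1→root: 1 0 5; path 10→root: 10 0 5.
First common node: 0.

0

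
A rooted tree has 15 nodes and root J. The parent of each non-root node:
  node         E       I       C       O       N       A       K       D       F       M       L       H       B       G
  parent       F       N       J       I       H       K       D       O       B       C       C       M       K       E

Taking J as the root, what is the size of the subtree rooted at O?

O's subtree: {O, D, K, B, A, F, E, G}, size 8.

8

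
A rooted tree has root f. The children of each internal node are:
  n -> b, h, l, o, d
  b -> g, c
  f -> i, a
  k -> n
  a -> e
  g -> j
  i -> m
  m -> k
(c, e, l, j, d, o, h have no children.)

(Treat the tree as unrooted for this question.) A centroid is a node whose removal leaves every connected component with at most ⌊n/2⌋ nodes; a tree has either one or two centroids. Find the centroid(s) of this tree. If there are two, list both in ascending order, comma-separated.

n

If n is removed the pieces have sizes 6, 4, 1, 1, 1, 1, all ≤ ⌊15/2⌋ = 7.
No neighbour of n does as well, so n is the unique centroid.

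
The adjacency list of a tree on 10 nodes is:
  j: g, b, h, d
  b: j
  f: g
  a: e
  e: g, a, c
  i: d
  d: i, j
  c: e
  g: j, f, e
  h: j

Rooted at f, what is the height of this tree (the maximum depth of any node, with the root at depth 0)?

4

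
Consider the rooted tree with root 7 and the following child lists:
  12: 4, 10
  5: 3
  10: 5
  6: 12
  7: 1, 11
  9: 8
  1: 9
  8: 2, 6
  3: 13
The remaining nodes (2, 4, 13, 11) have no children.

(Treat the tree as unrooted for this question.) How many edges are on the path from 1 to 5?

The path is 1 - 9 - 8 - 6 - 12 - 10 - 5, which has 6 edges.

6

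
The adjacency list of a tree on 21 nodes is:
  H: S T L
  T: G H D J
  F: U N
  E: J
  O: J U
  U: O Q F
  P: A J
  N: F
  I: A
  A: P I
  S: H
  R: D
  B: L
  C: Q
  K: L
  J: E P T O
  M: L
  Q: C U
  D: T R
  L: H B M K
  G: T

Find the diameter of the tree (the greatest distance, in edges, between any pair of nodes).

Starting from C, a farthest node is M at distance 8.
One longest path: C - Q - U - O - J - T - H - L - M.
So the diameter is 8.

8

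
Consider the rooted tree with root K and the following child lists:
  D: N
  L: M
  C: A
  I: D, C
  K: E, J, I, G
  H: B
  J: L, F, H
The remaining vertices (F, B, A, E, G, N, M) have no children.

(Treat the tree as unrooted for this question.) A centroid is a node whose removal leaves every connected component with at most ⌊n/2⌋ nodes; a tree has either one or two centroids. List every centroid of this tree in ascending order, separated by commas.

If K is removed the pieces have sizes 6, 5, 1, 1, all ≤ ⌊14/2⌋ = 7.
Every other node leaves some component of size > 7, so the centroid is unique.

K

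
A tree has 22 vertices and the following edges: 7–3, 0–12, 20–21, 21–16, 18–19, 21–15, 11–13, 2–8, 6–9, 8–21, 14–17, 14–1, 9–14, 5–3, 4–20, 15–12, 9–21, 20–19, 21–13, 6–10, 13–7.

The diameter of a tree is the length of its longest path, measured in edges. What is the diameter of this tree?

7

Starting from 5, a farthest node is 0 at distance 7.
One longest path: 5 - 3 - 7 - 13 - 21 - 15 - 12 - 0.
So the diameter is 7.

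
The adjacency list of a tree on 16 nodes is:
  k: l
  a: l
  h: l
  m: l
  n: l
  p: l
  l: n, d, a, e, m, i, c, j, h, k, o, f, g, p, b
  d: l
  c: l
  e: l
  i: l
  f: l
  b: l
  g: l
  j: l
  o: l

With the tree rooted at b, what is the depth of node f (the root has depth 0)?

b → l → f — 2 edges.

2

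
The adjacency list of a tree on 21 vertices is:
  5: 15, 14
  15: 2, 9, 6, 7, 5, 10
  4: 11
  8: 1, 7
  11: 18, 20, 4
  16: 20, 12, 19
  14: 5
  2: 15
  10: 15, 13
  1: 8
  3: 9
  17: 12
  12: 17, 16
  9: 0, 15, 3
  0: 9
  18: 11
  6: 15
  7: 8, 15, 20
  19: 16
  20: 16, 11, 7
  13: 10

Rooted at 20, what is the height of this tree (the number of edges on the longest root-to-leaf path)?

A deepest node is 3, reached by 20 – 7 – 15 – 9 – 3.
That path has 4 edges, so the height is 4.

4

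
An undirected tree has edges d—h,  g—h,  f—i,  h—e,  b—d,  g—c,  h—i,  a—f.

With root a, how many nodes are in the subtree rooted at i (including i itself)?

7

i's subtree: {i, h, d, g, e, b, c}, size 7.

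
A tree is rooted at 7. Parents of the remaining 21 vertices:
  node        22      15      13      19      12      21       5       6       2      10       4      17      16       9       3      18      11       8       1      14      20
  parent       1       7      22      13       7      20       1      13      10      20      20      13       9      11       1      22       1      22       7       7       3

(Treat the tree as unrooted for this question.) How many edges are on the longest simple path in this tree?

Starting from 2, a farthest node is 16 at distance 7.
One longest path: 2 – 10 – 20 – 3 – 1 – 11 – 9 – 16.
So the diameter is 7.

7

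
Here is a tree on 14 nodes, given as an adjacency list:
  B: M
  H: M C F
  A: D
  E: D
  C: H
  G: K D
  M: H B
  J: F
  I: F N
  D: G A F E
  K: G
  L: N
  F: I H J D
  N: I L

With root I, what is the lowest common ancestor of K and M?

F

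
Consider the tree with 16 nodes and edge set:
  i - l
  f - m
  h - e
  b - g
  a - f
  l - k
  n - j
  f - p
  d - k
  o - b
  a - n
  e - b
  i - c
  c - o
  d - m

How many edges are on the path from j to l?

7

j – n – a – f – m – d – k – l: 7 edges.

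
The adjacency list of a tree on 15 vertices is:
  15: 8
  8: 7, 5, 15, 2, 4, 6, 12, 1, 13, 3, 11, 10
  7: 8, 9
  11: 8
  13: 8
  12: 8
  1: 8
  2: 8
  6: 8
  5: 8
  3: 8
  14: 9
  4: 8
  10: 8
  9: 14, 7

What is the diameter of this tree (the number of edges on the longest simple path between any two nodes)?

4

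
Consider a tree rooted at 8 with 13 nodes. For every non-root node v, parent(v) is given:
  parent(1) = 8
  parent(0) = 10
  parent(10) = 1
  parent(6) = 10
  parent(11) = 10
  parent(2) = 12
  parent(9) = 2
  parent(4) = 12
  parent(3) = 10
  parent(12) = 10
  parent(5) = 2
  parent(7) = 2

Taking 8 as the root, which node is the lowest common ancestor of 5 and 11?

10

Path 5→root: 5 2 12 10 1 8; path 11→root: 11 10 1 8.
First common node: 10.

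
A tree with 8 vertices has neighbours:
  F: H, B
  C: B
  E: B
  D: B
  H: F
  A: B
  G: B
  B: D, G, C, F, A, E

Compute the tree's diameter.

3

BFS from H reaches E last, at distance 3; BFS from E confirms no node is farther.
Path: H - F - B - E.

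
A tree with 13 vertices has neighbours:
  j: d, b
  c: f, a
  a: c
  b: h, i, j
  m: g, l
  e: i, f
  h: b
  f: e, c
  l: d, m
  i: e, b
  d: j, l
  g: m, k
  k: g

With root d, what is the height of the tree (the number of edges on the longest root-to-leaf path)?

a sits deepest: d–j–b–i–e–f–c–a — 7 edges from the root.

7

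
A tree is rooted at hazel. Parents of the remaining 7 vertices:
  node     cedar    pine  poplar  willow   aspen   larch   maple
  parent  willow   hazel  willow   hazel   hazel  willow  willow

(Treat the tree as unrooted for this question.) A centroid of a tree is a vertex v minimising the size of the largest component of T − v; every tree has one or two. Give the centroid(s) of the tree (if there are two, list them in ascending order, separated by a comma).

willow

Removing willow splits the tree into components of sizes 3, 1, 1, 1, 1; the largest is 3 ≤ ⌊8/2⌋ = 4.
No neighbour of willow does as well, so willow is the unique centroid.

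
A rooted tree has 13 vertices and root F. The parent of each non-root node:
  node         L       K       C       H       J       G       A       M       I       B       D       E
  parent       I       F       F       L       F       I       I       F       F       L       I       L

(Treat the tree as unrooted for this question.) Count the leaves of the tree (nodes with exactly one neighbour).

Exactly 10 nodes have a single neighbour: A, B, C, D, E, G, H, J, K, M.

10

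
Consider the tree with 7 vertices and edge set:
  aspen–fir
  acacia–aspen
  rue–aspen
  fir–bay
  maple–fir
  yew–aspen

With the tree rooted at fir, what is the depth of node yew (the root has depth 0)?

2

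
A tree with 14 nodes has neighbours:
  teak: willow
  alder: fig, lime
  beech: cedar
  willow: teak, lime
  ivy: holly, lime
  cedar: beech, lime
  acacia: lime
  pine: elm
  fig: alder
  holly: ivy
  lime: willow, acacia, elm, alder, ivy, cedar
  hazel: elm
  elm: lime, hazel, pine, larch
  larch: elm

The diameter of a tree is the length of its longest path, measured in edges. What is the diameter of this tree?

4

A longest path is teak-willow-lime-ivy-holly, with 4 edges.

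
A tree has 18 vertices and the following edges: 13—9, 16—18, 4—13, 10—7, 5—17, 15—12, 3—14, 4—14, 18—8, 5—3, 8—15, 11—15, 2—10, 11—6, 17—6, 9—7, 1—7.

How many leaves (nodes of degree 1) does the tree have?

4

Exactly 4 nodes have a single neighbour: 1, 2, 12, 16.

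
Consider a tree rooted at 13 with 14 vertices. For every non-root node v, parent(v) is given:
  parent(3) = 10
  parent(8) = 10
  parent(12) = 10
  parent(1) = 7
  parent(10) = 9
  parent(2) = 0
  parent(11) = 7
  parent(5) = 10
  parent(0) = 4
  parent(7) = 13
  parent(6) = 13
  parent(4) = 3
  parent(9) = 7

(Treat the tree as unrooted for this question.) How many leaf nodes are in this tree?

7

Exactly 7 nodes have a single neighbour: 1, 2, 5, 6, 8, 11, 12.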